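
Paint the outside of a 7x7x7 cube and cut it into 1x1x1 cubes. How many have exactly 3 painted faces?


Large cube: 7 x 7 x 7, cut into unit cubes.
Cubes with 3 painted faces are at the corners. A cube always has 8 corners.
Count = 8
8 unit cubes


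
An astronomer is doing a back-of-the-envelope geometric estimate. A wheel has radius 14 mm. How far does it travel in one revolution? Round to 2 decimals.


Shape: circle
Radius r = 14 mm
Formula: C = 2 * pi * r
C = 2 * pi * 14
C = 28 * pi
C = 87.96
87.96 mm


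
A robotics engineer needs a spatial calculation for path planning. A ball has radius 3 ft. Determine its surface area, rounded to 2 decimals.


Shape: sphere
Radius r = 3 ft
Formula: SA = 4 * pi * r^2
r^2 = 9
SA = 4 * pi * 9
SA = 36 * pi
SA = 113.1
113.1 ft^2


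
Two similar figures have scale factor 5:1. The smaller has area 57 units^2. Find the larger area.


Linear scale factor k = 5
Original area = 57 units^2
Rule: under a linear scaling by k, areas scale by k^2.
k^2 = 5^2 = 25
New area = 57 * 25
New area = 1425
1425 units^2


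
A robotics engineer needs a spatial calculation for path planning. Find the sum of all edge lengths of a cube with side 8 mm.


Shape: cube
Side s = 8 mm
A cube has 12 edges, all equal.
Formula: total edge length = 12 * s
Total = 12 * 8
Total = 96
96 mm


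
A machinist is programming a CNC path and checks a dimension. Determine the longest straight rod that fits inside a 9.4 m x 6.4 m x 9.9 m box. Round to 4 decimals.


Shape: rectangular box (space diagonal)
l = 9.4 m, w = 6.4 m, h = 9.9 m
Visualize: the diagonal of the base, then a right triangle with that diagonal and the height.
Formula: d = sqrt(l^2 + w^2 + h^2)
l^2 + w^2 + h^2 = 88.36 + 40.96 + 98.01 = 227.33
d = sqrt(227.33)
d = 15.0775
15.0775 m


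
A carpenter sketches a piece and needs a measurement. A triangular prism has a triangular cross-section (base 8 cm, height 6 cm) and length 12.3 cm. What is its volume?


Shape: triangular prism
Triangle base = 8 cm, triangle height = 6 cm, prism length L = 12.3 cm
Formula: V = (1/2 * b * h_tri) * L
Cross-section area = 0.5 * 8 * 6 = 24
V = 24 * 12.3
V = 295.2
295.2 cm^3


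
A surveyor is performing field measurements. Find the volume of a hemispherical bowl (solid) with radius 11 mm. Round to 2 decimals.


Shape: hemisphere (half of a sphere)
Radius r = 11 mm
Formula: V = (1/2) * (4/3) * pi * r^3 = (2/3) * pi * r^3
r^3 = 1331
(2/3) * 1331 = 887.333333
V = 887.333333 * pi
V = 2787.64
2787.64 mm^3


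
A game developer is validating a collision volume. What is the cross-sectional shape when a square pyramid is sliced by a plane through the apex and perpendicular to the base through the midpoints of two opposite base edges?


Solid: square pyramid
Cutting plane: through the apex and perpendicular to the base through the midpoints of two opposite base edges
Visualize the intersection of the plane with the solid's surface.
The boundary of the cut region is a isosceles triangle.
isosceles triangle


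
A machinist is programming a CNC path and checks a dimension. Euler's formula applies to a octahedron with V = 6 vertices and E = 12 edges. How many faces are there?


Polyhedron: octahedron
Euler's formula for convex polyhedra: V - E + F = 2
Given: V = 6 vertices and E = 12 edges
Solve for F:
F = 2 + E - V = 2 + 12 - 6 = 8
8 faces


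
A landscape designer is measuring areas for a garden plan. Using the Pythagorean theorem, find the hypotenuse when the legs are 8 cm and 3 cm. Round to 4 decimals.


Shape: right triangle
Legs a = 8 cm, b = 3 cm
Formula: c = sqrt(a^2 + b^2)
a^2 = 64, b^2 = 9
a^2 + b^2 = 73
c = sqrt(73)
c = 8.544
8.544 cm


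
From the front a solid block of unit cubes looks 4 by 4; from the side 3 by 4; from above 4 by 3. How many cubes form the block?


Orthographic views of a solid rectangular block:
Front view 4 x 4 -> length = 4, height = 4
Side view 3 x 4 -> width = 3, height = 4 (consistent)
Top view 4 x 3 -> confirms length = 4, width = 3
The block is 4 x 3 x 4.
Total unit cubes = 4 * 3 * 4 = 48
48 unit cubes


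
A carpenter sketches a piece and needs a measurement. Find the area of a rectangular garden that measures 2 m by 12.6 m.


Shape: rectangle
Length l = 2 m, Width w = 12.6 m
Formula: A = l * w
A = 2 * 12.6
A = 25.2
25.2 m^2


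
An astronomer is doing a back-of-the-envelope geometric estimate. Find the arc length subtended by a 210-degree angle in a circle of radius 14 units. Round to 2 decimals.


Shape: circular arc
Radius r = 14 units, Angle = 210 degrees
Formula: L = (angle/360) * 2 * pi * r
2 * pi * r = 28 * pi
L = (210/360) * 28 * pi
L = 16.333333 * pi
L = 51.31
51.31 units


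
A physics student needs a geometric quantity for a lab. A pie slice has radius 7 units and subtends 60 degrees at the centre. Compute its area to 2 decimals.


Shape: circular sector
Radius r = 7 units, Angle = 60 degrees
Formula: A = (angle/360) * pi * r^2
r^2 = 49
Fraction of circle = 60/360
A = (60/360) * pi * 49
A = 8.166667 * pi
A = 25.66
25.66 units^2


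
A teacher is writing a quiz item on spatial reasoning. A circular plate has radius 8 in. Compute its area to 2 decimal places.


Shape: circle
Radius r = 8 in
Formula: A = pi * r^2
r^2 = 8^2 = 64
A = pi * 64
A = 201.06
201.06 in^2


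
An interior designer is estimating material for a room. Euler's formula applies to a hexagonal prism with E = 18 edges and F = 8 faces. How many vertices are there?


Polyhedron: hexagonal prism
Euler's formula for convex polyhedra: V - E + F = 2
Given: E = 18 edges and F = 8 faces
Solve for V:
V = 2 + E - F = 2 + 18 - 8 = 12
12 vertices


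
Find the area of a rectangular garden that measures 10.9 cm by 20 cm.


Shape: rectangle
Length l = 10.9 cm, Width w = 20 cm
Formula: A = l * w
A = 10.9 * 20
A = 218
218 cm^2


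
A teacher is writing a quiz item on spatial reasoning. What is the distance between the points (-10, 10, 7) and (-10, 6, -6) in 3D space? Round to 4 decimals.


3D distance between two points
P1 = (-10, 10, 7), P2 = (-10, 6, -6)
Formula: d = sqrt((x2-x1)^2 + (y2-y1)^2 + (z2-z1)^2)
dx = -10 - -10 = 0
dy = 6 - 10 = -4
dz = -6 - 7 = -13
dx^2 + dy^2 + dz^2 = 0 + 16 + 169 = 185
d = sqrt(185)
d = 13.6015
13.6015 units


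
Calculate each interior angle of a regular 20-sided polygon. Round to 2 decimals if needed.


Shape: regular icosagon (20 sides)
Formula: interior angle = (n - 2) * 180 / n
(n - 2) = 18
(n - 2) * 180 = 3240
angle = 3240 / 20
angle = 162
162 degrees


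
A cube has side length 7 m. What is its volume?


Shape: cube
Side s = 7 m
Formula: V = s^3
V = 7 * 7 * 7
V = 49 * 7
V = 343
343 m^3


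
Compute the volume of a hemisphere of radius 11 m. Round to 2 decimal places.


Shape: hemisphere (half of a sphere)
Radius r = 11 m
Formula: V = (1/2) * (4/3) * pi * r^3 = (2/3) * pi * r^3
r^3 = 1331
(2/3) * 1331 = 887.333333
V = 887.333333 * pi
V = 2787.64
2787.64 m^3


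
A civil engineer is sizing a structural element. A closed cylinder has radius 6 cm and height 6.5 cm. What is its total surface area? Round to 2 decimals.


Shape: closed cylinder
Radius r = 6 cm, Height h = 6.5 cm
Formula: SA = 2*pi*r^2 + 2*pi*r*h = 2*pi*r*(r + h)
r + h = 12.5
2 * r * (r + h) = 2 * 6 * 12.5 = 150
SA = 150 * pi
SA = 471.24
471.24 cm^2


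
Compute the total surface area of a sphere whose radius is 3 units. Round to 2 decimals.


Shape: sphere
Radius r = 3 units
Formula: SA = 4 * pi * r^2
r^2 = 9
SA = 4 * pi * 9
SA = 36 * pi
SA = 113.1
113.1 units^2


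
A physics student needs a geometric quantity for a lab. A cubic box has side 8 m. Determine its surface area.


Shape: cube
Side s = 8 m
A cube has 6 square faces.
Formula: SA = 6 * s^2
s^2 = 64
SA = 6 * 64
SA = 384
384 m^2


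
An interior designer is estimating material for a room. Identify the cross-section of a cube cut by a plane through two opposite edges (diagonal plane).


Solid: cube
Cutting plane: through two opposite edges (diagonal plane)
Visualize the intersection of the plane with the solid's surface.
The boundary of the cut region is a rectangle.
rectangle


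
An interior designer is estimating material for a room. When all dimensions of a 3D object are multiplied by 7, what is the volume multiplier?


Linear scale factor k = 7
Rule: under a linear scaling by k, volumes scale by k^3.
k^3 = 7 * 7 * 7
k^3 = 49 * 7
k^3 = 343
Volume scales by a factor of 343.
343 (dimensionless)


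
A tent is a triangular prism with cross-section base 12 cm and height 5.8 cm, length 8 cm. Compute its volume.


Shape: triangular prism
Triangle base = 12 cm, triangle height = 5.8 cm, prism length L = 8 cm
Formula: V = (1/2 * b * h_tri) * L
Cross-section area = 0.5 * 12 * 5.8 = 34.8
V = 34.8 * 8
V = 278.4
278.4 cm^3


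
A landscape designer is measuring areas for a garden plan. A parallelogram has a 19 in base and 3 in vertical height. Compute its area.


Shape: parallelogram
Base b = 19 in, Height h = 3 in
Formula: A = b * h
A = 19 * 3
A = 57
57 in^2


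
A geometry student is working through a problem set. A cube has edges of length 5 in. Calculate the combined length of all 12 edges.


Shape: cube
Side s = 5 in
A cube has 12 edges, all equal.
Formula: total edge length = 12 * s
Total = 12 * 5
Total = 60
60 in


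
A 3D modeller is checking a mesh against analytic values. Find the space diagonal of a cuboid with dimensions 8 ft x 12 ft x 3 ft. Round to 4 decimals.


Shape: rectangular box (space diagonal)
l = 8 ft, w = 12 ft, h = 3 ft
Visualize: the diagonal of the base, then a right triangle with that diagonal and the height.
Formula: d = sqrt(l^2 + w^2 + h^2)
l^2 + w^2 + h^2 = 64 + 144 + 9 = 217
d = sqrt(217)
d = 14.7309
14.7309 ft


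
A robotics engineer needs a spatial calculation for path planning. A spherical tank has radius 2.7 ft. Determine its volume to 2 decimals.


Shape: sphere
Radius r = 2.7 ft
Formula: V = (4/3) * pi * r^3
r^3 = 19.683
(4/3) * 19.683 = 26.244
V = 26.244 * pi
V = 82.45
82.45 ft^3


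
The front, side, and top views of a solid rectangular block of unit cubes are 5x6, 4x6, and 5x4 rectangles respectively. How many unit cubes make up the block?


Orthographic views of a solid rectangular block:
Front view 5 x 6 -> length = 5, height = 6
Side view 4 x 6 -> width = 4, height = 6 (consistent)
Top view 5 x 4 -> confirms length = 5, width = 4
The block is 5 x 4 x 6.
Total unit cubes = 5 * 4 * 6 = 120
120 unit cubes


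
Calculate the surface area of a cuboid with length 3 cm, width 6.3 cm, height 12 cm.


Shape: rectangular prism
l = 3 cm, w = 6.3 cm, h = 12 cm
Formula: SA = 2(lw + lh + wh)
lw = 18.9, lh = 36, wh = 75.6
lw + lh + wh = 130.5
SA = 2 * 130.5
SA = 261
261 cm^2


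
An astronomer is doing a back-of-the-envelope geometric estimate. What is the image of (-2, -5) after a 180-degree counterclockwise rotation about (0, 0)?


Transformation: rotation about the origin
Original point: (-2, -5)
Rule for 180 deg: (x, y) -> (-x, -y)
Apply: (-2, -5) -> (2, 5)
(2, 5)


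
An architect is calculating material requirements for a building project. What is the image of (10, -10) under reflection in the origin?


Transformation: reflection
Original point: (10, -10)
Rule for reflection through the origin: (x, y) -> (-x, -y)
Apply: (10, -10) -> (-10, 10)
(-10, 10)


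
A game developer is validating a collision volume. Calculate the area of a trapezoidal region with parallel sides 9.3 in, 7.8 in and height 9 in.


Shape: trapezoid
Parallel sides a = 9.3 in, b = 7.8 in; Height h = 9 in
Formula: A = (a + b) * h / 2
a + b = 9.3 + 7.8 = 17.1
A = 17.1 * 9 / 2
A = 153.9 / 2
A = 76.95
76.95 in^2


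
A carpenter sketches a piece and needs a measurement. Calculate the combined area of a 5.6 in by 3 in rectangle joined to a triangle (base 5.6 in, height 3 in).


Composite shape: rectangle + triangle
Rectangle area = 5.6 * 3 = 16.8
Triangle area = 0.5 * 5.6 * 3 = 8.4
Total = 16.8 + 8.4
Total = 25.2
25.2 in^2


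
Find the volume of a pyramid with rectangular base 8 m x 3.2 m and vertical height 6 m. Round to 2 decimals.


Shape: rectangular pyramid
Base: 8 m x 3.2 m, Height h = 6 m
Formula: V = (1/3) * base_area * h
base_area = 8 * 3.2 = 25.6
base_area * h = 25.6 * 6 = 153.6
V = 153.6 / 3
V = 51.2
51.2 m^3


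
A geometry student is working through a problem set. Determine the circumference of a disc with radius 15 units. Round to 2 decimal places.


Shape: circle
Radius r = 15 units
Formula: C = 2 * pi * r
C = 2 * pi * 15
C = 30 * pi
C = 94.25
94.25 units


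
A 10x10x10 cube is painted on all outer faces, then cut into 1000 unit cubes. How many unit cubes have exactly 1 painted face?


Large cube: 10 x 10 x 10, cut into unit cubes.
n = 10, so n - 2 = 8
Cubes with 1 painted face lie in the interior of each face.
A cube has 6 faces; each contributes (n - 2)^2 = 64 such cubes.
Count = 6 * 64 = 384
384 unit cubes


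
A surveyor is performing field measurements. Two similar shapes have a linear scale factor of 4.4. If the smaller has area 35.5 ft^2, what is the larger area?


Linear scale factor k = 4.4
Original area = 35.5 ft^2
Rule: under a linear scaling by k, areas scale by k^2.
k^2 = 4.4^2 = 19.36
New area = 35.5 * 19.36
New area = 687.28
687.28 ft^2


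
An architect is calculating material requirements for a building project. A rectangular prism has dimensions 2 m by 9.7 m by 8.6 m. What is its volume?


Shape: rectangular prism
l = 2 m, w = 9.7 m, h = 8.6 m
Formula: V = l * w * h
V = 2 * 9.7 * 8.6
V = 19.4 * 8.6
V = 166.84
166.84 m^3


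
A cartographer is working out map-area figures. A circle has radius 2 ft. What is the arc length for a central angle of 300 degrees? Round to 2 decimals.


Shape: circular arc
Radius r = 2 ft, Angle = 300 degrees
Formula: L = (angle/360) * 2 * pi * r
2 * pi * r = 4 * pi
L = (300/360) * 4 * pi
L = 3.333333 * pi
L = 10.47
10.47 ft


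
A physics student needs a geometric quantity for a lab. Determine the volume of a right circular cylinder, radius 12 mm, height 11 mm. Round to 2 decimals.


Shape: cylinder
Radius r = 12 mm, Height h = 11 mm
Formula: V = pi * r^2 * h
r^2 = 144
V = pi * 144 * 11
V = 1584 * pi
V = 4976.28
4976.28 mm^3


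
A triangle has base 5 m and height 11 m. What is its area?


Shape: triangle
Base b = 5 m, Height h = 11 m
Formula: A = (1/2) * b * h
A = 0.5 * 5 * 11
A = 0.5 * 55
A = 27.5
27.5 m^2


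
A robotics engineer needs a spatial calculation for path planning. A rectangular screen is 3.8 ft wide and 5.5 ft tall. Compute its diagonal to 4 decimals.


Shape: rectangle (diagonal via Pythagoras)
Sides: 3.8 ft and 5.5 ft
Formula: d = sqrt(l^2 + w^2)
l^2 = 14.44, w^2 = 30.25
l^2 + w^2 = 44.69
d = sqrt(44.69)
d = 6.6851
6.6851 ft


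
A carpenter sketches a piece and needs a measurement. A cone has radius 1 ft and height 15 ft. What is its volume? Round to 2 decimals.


Shape: cone
Radius r = 1 ft, Height h = 15 ft
Formula: V = (1/3) * pi * r^2 * h
r^2 = 1
pi * r^2 * h = pi * 1 * 15 = 15 * pi
V = 15 * pi / 3
V = 15.71
15.71 ft^3


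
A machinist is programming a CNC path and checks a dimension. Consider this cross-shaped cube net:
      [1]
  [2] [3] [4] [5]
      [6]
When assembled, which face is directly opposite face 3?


Net: cross layout. Take square 3 as the base (bottom).
Fold the four squares in the horizontal row up around 3: 2 -> left, 4 -> right, 5 wraps to the top.
Fold 1 and 6 up from 3: 1 -> back, 6 -> front.
Opposite pairs are therefore: (1, 6), (2, 4), (3, 5).
Face 3 is opposite face 5.
face 5


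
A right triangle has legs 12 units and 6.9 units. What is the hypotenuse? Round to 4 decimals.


Shape: right triangle
Legs a = 12 units, b = 6.9 units
Formula: c = sqrt(a^2 + b^2)
a^2 = 144, b^2 = 47.61
a^2 + b^2 = 191.61
c = sqrt(191.61)
c = 13.8423
13.8423 units


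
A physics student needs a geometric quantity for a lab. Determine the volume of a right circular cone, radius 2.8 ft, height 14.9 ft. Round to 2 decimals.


Shape: cone
Radius r = 2.8 ft, Height h = 14.9 ft
Formula: V = (1/3) * pi * r^2 * h
r^2 = 7.84
pi * r^2 * h = pi * 7.84 * 14.9 = 116.816 * pi
V = 116.816 * pi / 3
V = 122.33
122.33 ft^3


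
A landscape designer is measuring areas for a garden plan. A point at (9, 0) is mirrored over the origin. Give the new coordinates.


Transformation: reflection
Original point: (9, 0)
Rule for reflection through the origin: (x, y) -> (-x, -y)
Apply: (9, 0) -> (-9, 0)
(-9, 0)


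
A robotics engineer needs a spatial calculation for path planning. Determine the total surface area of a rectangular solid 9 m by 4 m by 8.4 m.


Shape: rectangular prism
l = 9 m, w = 4 m, h = 8.4 m
Formula: SA = 2(lw + lh + wh)
lw = 36, lh = 75.6, wh = 33.6
lw + lh + wh = 145.2
SA = 2 * 145.2
SA = 290.4
290.4 m^2


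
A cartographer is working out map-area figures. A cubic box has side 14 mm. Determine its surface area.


Shape: cube
Side s = 14 mm
A cube has 6 square faces.
Formula: SA = 6 * s^2
s^2 = 196
SA = 6 * 196
SA = 1176
1176 mm^2


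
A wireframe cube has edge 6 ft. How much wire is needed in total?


Shape: cube
Side s = 6 ft
A cube has 12 edges, all equal.
Formula: total edge length = 12 * s
Total = 12 * 6
Total = 72
72 ft


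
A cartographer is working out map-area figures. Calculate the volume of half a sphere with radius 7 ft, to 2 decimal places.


Shape: hemisphere (half of a sphere)
Radius r = 7 ft
Formula: V = (1/2) * (4/3) * pi * r^3 = (2/3) * pi * r^3
r^3 = 343
(2/3) * 343 = 228.666667
V = 228.666667 * pi
V = 718.38
718.38 ft^3


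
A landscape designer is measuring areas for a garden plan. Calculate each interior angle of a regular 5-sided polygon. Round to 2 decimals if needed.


Shape: regular pentagon (5 sides)
Formula: interior angle = (n - 2) * 180 / n
(n - 2) = 3
(n - 2) * 180 = 540
angle = 540 / 5
angle = 108
108 degrees


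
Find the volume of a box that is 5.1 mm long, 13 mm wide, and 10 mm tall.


Shape: rectangular prism
l = 5.1 mm, w = 13 mm, h = 10 mm
Formula: V = l * w * h
V = 5.1 * 13 * 10
V = 66.3 * 10
V = 663
663 mm^3


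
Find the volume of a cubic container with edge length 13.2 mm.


Shape: cube
Side s = 13.2 mm
Formula: V = s^3
V = 13.2 * 13.2 * 13.2
V = 174.24 * 13.2
V = 2299.968
2299.968 mm^3


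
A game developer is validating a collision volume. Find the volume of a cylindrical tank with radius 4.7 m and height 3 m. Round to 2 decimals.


Shape: cylinder
Radius r = 4.7 m, Height h = 3 m
Formula: V = pi * r^2 * h
r^2 = 22.09
V = pi * 22.09 * 3
V = 66.27 * pi
V = 208.19
208.19 m^3


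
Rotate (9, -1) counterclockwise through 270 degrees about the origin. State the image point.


Transformation: rotation about the origin
Original point: (9, -1)
Rule for 270 deg counterclockwise: (x, y) -> (y, -x)
Apply: (9, -1) -> (-1, -9)
(-1, -9)


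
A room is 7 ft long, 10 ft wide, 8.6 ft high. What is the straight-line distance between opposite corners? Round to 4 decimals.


Shape: rectangular box (space diagonal)
l = 7 ft, w = 10 ft, h = 8.6 ft
Visualize: the diagonal of the base, then a right triangle with that diagonal and the height.
Formula: d = sqrt(l^2 + w^2 + h^2)
l^2 + w^2 + h^2 = 49 + 100 + 73.96 = 222.96
d = sqrt(222.96)
d = 14.9318
14.9318 ft


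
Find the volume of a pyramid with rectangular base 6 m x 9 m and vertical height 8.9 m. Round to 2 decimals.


Shape: rectangular pyramid
Base: 6 m x 9 m, Height h = 8.9 m
Formula: V = (1/3) * base_area * h
base_area = 6 * 9 = 54
base_area * h = 54 * 8.9 = 480.6
V = 480.6 / 3
V = 160.2
160.2 m^3


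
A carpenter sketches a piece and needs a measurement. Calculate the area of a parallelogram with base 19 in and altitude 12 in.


Shape: parallelogram
Base b = 19 in, Height h = 12 in
Formula: A = b * h
A = 19 * 12
A = 228
228 in^2


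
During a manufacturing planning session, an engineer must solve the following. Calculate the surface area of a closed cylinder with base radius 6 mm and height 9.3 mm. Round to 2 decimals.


Shape: closed cylinder
Radius r = 6 mm, Height h = 9.3 mm
Formula: SA = 2*pi*r^2 + 2*pi*r*h = 2*pi*r*(r + h)
r + h = 15.3
2 * r * (r + h) = 2 * 6 * 15.3 = 183.6
SA = 183.6 * pi
SA = 576.8
576.8 mm^2


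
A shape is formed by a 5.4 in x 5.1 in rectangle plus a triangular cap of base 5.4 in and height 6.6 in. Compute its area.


Composite shape: rectangle + triangle
Rectangle area = 5.4 * 5.1 = 27.54
Triangle area = 0.5 * 5.4 * 6.6 = 17.82
Total = 27.54 + 17.82
Total = 45.36
45.36 in^2


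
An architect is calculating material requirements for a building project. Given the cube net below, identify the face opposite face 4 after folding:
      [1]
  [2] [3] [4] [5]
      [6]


Net: cross layout. Take square 3 as the base (bottom).
Fold the four squares in the horizontal row up around 3: 2 -> left, 4 -> right, 5 wraps to the top.
Fold 1 and 6 up from 3: 1 -> back, 6 -> front.
Opposite pairs are therefore: (1, 6), (2, 4), (3, 5).
Face 4 is opposite face 2.
face 2


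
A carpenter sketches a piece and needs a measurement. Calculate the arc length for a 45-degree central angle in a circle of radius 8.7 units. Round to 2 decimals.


Shape: circular arc
Radius r = 8.7 units, Angle = 45 degrees
Formula: L = (angle/360) * 2 * pi * r
2 * pi * r = 17.4 * pi
L = (45/360) * 17.4 * pi
L = 2.175 * pi
L = 6.83
6.83 units


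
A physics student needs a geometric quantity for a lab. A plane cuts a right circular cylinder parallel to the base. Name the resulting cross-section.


Solid: right circular cylinder
Cutting plane: parallel to the base
Visualize the intersection of the plane with the solid's surface.
The boundary of the cut region is a circle.
circle


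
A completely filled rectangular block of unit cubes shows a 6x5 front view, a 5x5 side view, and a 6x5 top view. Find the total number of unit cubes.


Orthographic views of a solid rectangular block:
Front view 6 x 5 -> length = 6, height = 5
Side view 5 x 5 -> width = 5, height = 5 (consistent)
Top view 6 x 5 -> confirms length = 6, width = 5
The block is 6 x 5 x 5.
Total unit cubes = 6 * 5 * 5 = 150
150 unit cubes


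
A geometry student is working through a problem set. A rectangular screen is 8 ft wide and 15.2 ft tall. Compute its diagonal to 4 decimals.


Shape: rectangle (diagonal via Pythagoras)
Sides: 8 ft and 15.2 ft
Formula: d = sqrt(l^2 + w^2)
l^2 = 64, w^2 = 231.04
l^2 + w^2 = 295.04
d = sqrt(295.04)
d = 17.1767
17.1767 ft


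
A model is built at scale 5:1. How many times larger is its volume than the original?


Linear scale factor k = 5
Rule: under a linear scaling by k, volumes scale by k^3.
k^3 = 5 * 5 * 5
k^3 = 25 * 5
k^3 = 125
Volume scales by a factor of 125.
125 (dimensionless)


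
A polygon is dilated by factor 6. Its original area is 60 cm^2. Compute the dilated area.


Linear scale factor k = 6
Original area = 60 cm^2
Rule: under a linear scaling by k, areas scale by k^2.
k^2 = 6^2 = 36
New area = 60 * 36
New area = 2160
2160 cm^2


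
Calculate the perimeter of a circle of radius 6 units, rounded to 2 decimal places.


Shape: circle
Radius r = 6 units
Formula: C = 2 * pi * r
C = 2 * pi * 6
C = 12 * pi
C = 37.7
37.7 units


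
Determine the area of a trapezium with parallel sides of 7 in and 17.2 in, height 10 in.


Shape: trapezoid
Parallel sides a = 7 in, b = 17.2 in; Height h = 10 in
Formula: A = (a + b) * h / 2
a + b = 7 + 17.2 = 24.2
A = 24.2 * 10 / 2
A = 242 / 2
A = 121
121 in^2


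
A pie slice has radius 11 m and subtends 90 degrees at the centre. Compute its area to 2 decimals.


Shape: circular sector
Radius r = 11 m, Angle = 90 degrees
Formula: A = (angle/360) * pi * r^2
r^2 = 121
Fraction of circle = 90/360
A = (90/360) * pi * 121
A = 30.25 * pi
A = 95.03
95.03 m^2


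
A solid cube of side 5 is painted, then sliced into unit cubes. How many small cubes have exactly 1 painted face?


Large cube: 5 x 5 x 5, cut into unit cubes.
n = 5, so n - 2 = 3
Cubes with 1 painted face lie in the interior of each face.
A cube has 6 faces; each contributes (n - 2)^2 = 9 such cubes.
Count = 6 * 9 = 54
54 unit cubes


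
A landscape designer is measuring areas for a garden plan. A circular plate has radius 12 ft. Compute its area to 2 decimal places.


Shape: circle
Radius r = 12 ft
Formula: A = pi * r^2
r^2 = 12^2 = 144
A = pi * 144
A = 452.39
452.39 ft^2


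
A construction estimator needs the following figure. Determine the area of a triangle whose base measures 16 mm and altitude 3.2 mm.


Shape: triangle
Base b = 16 mm, Height h = 3.2 mm
Formula: A = (1/2) * b * h
A = 0.5 * 16 * 3.2
A = 0.5 * 51.2
A = 25.6
25.6 mm^2


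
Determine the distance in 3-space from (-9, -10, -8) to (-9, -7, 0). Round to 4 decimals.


3D distance between two points
P1 = (-9, -10, -8), P2 = (-9, -7, 0)
Formula: d = sqrt((x2-x1)^2 + (y2-y1)^2 + (z2-z1)^2)
dx = -9 - -9 = 0
dy = -7 - -10 = 3
dz = 0 - -8 = 8
dx^2 + dy^2 + dz^2 = 0 + 9 + 64 = 73
d = sqrt(73)
d = 8.544
8.544 units


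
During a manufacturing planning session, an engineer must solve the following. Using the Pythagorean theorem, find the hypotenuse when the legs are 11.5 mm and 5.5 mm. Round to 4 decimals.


Shape: right triangle
Legs a = 11.5 mm, b = 5.5 mm
Formula: c = sqrt(a^2 + b^2)
a^2 = 132.25, b^2 = 30.25
a^2 + b^2 = 162.5
c = sqrt(162.5)
c = 12.7475
12.7475 mm


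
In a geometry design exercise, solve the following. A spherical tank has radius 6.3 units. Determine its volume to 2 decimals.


Shape: sphere
Radius r = 6.3 units
Formula: V = (4/3) * pi * r^3
r^3 = 250.047
(4/3) * 250.047 = 333.396
V = 333.396 * pi
V = 1047.39
1047.39 units^3


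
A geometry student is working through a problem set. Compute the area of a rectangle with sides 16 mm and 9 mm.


Shape: rectangle
Length l = 16 mm, Width w = 9 mm
Formula: A = l * w
A = 16 * 9
A = 144
144 mm^2


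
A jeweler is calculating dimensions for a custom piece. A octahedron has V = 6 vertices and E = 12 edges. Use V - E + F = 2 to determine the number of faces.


Polyhedron: octahedron
Euler's formula for convex polyhedra: V - E + F = 2
Given: V = 6 vertices and E = 12 edges
Solve for F:
F = 2 + E - V = 2 + 12 - 6 = 8
8 faces


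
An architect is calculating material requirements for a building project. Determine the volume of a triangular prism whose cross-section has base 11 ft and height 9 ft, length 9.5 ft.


Shape: triangular prism
Triangle base = 11 ft, triangle height = 9 ft, prism length L = 9.5 ft
Formula: V = (1/2 * b * h_tri) * L
Cross-section area = 0.5 * 11 * 9 = 49.5
V = 49.5 * 9.5
V = 470.25
470.25 ft^3


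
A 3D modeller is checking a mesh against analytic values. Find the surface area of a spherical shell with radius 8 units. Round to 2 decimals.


Shape: sphere
Radius r = 8 units
Formula: SA = 4 * pi * r^2
r^2 = 64
SA = 4 * pi * 64
SA = 256 * pi
SA = 804.25
804.25 units^2


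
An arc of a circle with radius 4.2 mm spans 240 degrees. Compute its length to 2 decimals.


Shape: circular arc
Radius r = 4.2 mm, Angle = 240 degrees
Formula: L = (angle/360) * 2 * pi * r
2 * pi * r = 8.4 * pi
L = (240/360) * 8.4 * pi
L = 5.6 * pi
L = 17.59
17.59 mm


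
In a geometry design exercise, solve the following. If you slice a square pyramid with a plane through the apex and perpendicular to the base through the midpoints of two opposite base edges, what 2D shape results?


Solid: square pyramid
Cutting plane: through the apex and perpendicular to the base through the midpoints of two opposite base edges
Visualize the intersection of the plane with the solid's surface.
The boundary of the cut region is a isosceles triangle.
isosceles triangle


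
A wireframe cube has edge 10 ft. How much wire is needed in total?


Shape: cube
Side s = 10 ft
A cube has 12 edges, all equal.
Formula: total edge length = 12 * s
Total = 12 * 10
Total = 120
120 ft


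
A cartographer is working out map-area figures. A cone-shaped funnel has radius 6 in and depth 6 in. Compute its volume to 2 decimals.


Shape: cone
Radius r = 6 in, Height h = 6 in
Formula: V = (1/3) * pi * r^2 * h
r^2 = 36
pi * r^2 * h = pi * 36 * 6 = 216 * pi
V = 216 * pi / 3
V = 226.19
226.19 in^3


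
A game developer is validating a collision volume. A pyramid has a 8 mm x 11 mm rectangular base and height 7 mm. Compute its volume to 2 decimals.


Shape: rectangular pyramid
Base: 8 mm x 11 mm, Height h = 7 mm
Formula: V = (1/3) * base_area * h
base_area = 8 * 11 = 88
base_area * h = 88 * 7 = 616
V = 616 / 3
V = 205.33
205.33 mm^3


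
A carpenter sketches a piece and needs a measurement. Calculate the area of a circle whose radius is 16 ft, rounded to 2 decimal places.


Shape: circle
Radius r = 16 ft
Formula: A = pi * r^2
r^2 = 16^2 = 256
A = pi * 256
A = 804.25
804.25 ft^2


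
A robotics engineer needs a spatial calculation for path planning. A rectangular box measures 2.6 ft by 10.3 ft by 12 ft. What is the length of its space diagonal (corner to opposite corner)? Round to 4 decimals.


Shape: rectangular box (space diagonal)
l = 2.6 ft, w = 10.3 ft, h = 12 ft
Visualize: the diagonal of the base, then a right triangle with that diagonal and the height.
Formula: d = sqrt(l^2 + w^2 + h^2)
l^2 + w^2 + h^2 = 6.76 + 106.09 + 144 = 256.85
d = sqrt(256.85)
d = 16.0265
16.0265 ft


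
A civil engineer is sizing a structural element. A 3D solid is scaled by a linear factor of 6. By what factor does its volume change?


Linear scale factor k = 6
Rule: under a linear scaling by k, volumes scale by k^3.
k^3 = 6 * 6 * 6
k^3 = 36 * 6
k^3 = 216
Volume scales by a factor of 216.
216 (dimensionless)


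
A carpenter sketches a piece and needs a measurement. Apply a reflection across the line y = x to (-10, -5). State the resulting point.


Transformation: reflection
Original point: (-10, -5)
Rule for reflection over y = x: (x, y) -> (y, x)
Apply: (-10, -5) -> (-5, -10)
(-5, -10)


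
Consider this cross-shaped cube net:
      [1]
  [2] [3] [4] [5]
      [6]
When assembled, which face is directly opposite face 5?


Net: cross layout. Take square 3 as the base (bottom).
Fold the four squares in the horizontal row up around 3: 2 -> left, 4 -> right, 5 wraps to the top.
Fold 1 and 6 up from 3: 1 -> back, 6 -> front.
Opposite pairs are therefore: (1, 6), (2, 4), (3, 5).
Face 5 is opposite face 3.
face 3


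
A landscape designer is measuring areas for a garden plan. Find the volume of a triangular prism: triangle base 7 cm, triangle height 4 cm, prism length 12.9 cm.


Shape: triangular prism
Triangle base = 7 cm, triangle height = 4 cm, prism length L = 12.9 cm
Formula: V = (1/2 * b * h_tri) * L
Cross-section area = 0.5 * 7 * 4 = 14
V = 14 * 12.9
V = 180.6
180.6 cm^3


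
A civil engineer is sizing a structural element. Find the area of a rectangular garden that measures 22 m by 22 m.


Shape: rectangle
Length l = 22 m, Width w = 22 m
Formula: A = l * w
A = 22 * 22
A = 484
484 m^2


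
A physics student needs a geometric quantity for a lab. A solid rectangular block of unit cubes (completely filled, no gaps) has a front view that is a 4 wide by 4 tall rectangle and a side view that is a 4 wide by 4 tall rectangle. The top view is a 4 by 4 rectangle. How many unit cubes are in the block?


Orthographic views of a solid rectangular block:
Front view 4 x 4 -> length = 4, height = 4
Side view 4 x 4 -> width = 4, height = 4 (consistent)
Top view 4 x 4 -> confirms length = 4, width = 4
The block is 4 x 4 x 4.
Total unit cubes = 4 * 4 * 4 = 64
64 unit cubes


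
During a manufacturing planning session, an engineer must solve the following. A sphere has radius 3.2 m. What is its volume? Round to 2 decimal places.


Shape: sphere
Radius r = 3.2 m
Formula: V = (4/3) * pi * r^3
r^3 = 32.768
(4/3) * 32.768 = 43.690667
V = 43.690667 * pi
V = 137.26
137.26 m^3


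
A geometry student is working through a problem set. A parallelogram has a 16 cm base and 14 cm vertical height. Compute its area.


Shape: parallelogram
Base b = 16 cm, Height h = 14 cm
Formula: A = b * h
A = 16 * 14
A = 224
224 cm^2


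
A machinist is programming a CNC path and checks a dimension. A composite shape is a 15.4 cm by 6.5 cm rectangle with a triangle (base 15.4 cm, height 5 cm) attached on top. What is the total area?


Composite shape: rectangle + triangle
Rectangle area = 15.4 * 6.5 = 100.1
Triangle area = 0.5 * 15.4 * 5 = 38.5
Total = 100.1 + 38.5
Total = 138.6
138.6 cm^2


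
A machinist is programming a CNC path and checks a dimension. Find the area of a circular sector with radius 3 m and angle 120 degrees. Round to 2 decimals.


Shape: circular sector
Radius r = 3 m, Angle = 120 degrees
Formula: A = (angle/360) * pi * r^2
r^2 = 9
Fraction of circle = 120/360
A = (120/360) * pi * 9
A = 3 * pi
A = 9.42
9.42 m^2


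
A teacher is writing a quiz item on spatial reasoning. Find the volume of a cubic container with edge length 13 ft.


Shape: cube
Side s = 13 ft
Formula: V = s^3
V = 13 * 13 * 13
V = 169 * 13
V = 2197
2197 ft^3


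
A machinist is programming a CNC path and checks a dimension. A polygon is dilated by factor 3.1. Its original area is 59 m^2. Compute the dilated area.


Linear scale factor k = 3.1
Original area = 59 m^2
Rule: under a linear scaling by k, areas scale by k^2.
k^2 = 3.1^2 = 9.61
New area = 59 * 9.61
New area = 566.99
566.99 m^2


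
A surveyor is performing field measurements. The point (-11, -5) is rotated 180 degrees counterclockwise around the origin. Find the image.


Transformation: rotation about the origin
Original point: (-11, -5)
Rule for 180 deg: (x, y) -> (-x, -y)
Apply: (-11, -5) -> (11, 5)
(11, 5)


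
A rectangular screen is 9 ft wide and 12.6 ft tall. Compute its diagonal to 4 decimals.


Shape: rectangle (diagonal via Pythagoras)
Sides: 9 ft and 12.6 ft
Formula: d = sqrt(l^2 + w^2)
l^2 = 81, w^2 = 158.76
l^2 + w^2 = 239.76
d = sqrt(239.76)
d = 15.4842
15.4842 ft


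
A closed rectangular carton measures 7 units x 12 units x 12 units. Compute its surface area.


Shape: rectangular prism
l = 7 units, w = 12 units, h = 12 units
Formula: SA = 2(lw + lh + wh)
lw = 84, lh = 84, wh = 144
lw + lh + wh = 312
SA = 2 * 312
SA = 624
624 units^2


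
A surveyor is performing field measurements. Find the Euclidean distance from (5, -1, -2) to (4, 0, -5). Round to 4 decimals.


3D distance between two points
P1 = (5, -1, -2), P2 = (4, 0, -5)
Formula: d = sqrt((x2-x1)^2 + (y2-y1)^2 + (z2-z1)^2)
dx = 4 - 5 = -1
dy = 0 - -1 = 1
dz = -5 - -2 = -3
dx^2 + dy^2 + dz^2 = 1 + 1 + 9 = 11
d = sqrt(11)
d = 3.3166
3.3166 units


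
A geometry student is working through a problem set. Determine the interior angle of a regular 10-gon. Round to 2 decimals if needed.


Shape: regular decagon (10 sides)
Formula: interior angle = (n - 2) * 180 / n
(n - 2) = 8
(n - 2) * 180 = 1440
angle = 1440 / 10
angle = 144
144 degrees


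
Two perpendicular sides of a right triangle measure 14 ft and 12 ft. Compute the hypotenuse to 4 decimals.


Shape: right triangle
Legs a = 14 ft, b = 12 ft
Formula: c = sqrt(a^2 + b^2)
a^2 = 196, b^2 = 144
a^2 + b^2 = 340
c = sqrt(340)
c = 18.4391
18.4391 ft


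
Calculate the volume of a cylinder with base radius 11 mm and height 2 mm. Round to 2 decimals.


Shape: cylinder
Radius r = 11 mm, Height h = 2 mm
Formula: V = pi * r^2 * h
r^2 = 121
V = pi * 121 * 2
V = 242 * pi
V = 760.27
760.27 mm^3


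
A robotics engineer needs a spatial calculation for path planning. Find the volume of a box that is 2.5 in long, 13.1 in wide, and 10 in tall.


Shape: rectangular prism
l = 2.5 in, w = 13.1 in, h = 10 in
Formula: V = l * w * h
V = 2.5 * 13.1 * 10
V = 32.75 * 10
V = 327.5
327.5 in^3


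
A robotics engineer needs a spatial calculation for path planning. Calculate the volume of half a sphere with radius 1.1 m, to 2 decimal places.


Shape: hemisphere (half of a sphere)
Radius r = 1.1 m
Formula: V = (1/2) * (4/3) * pi * r^3 = (2/3) * pi * r^3
r^3 = 1.331
(2/3) * 1.331 = 0.887333
V = 0.887333 * pi
V = 2.79
2.79 m^3


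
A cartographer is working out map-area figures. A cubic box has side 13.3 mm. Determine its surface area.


Shape: cube
Side s = 13.3 mm
A cube has 6 square faces.
Formula: SA = 6 * s^2
s^2 = 176.89
SA = 6 * 176.89
SA = 1061.34
1061.34 mm^2


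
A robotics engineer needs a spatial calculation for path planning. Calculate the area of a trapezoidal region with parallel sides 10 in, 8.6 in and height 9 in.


Shape: trapezoid
Parallel sides a = 10 in, b = 8.6 in; Height h = 9 in
Formula: A = (a + b) * h / 2
a + b = 10 + 8.6 = 18.6
A = 18.6 * 9 / 2
A = 167.4 / 2
A = 83.7
83.7 in^2


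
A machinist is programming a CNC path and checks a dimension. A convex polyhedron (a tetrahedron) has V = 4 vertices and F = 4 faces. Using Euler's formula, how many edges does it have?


Polyhedron: tetrahedron
Euler's formula for convex polyhedra: V - E + F = 2
Given: V = 4 vertices and F = 4 faces
Solve for E:
E = V + F - 2 = 4 + 4 - 2 = 6
6 edges


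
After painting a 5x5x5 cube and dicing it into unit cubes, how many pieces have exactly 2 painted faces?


Large cube: 5 x 5 x 5, cut into unit cubes.
n = 5, so n - 2 = 3
Cubes with 2 painted faces lie along the edges, excluding corners.
A cube has 12 edges; each contributes (n - 2) = 3 such cubes.
Count = 12 * 3 = 36
36 unit cubes


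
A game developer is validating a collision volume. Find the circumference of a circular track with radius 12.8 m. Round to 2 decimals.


Shape: circle
Radius r = 12.8 m
Formula: C = 2 * pi * r
C = 2 * pi * 12.8
C = 25.6 * pi
C = 80.42
80.42 m


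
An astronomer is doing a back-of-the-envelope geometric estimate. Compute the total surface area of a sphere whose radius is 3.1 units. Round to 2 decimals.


Shape: sphere
Radius r = 3.1 units
Formula: SA = 4 * pi * r^2
r^2 = 9.61
SA = 4 * pi * 9.61
SA = 38.44 * pi
SA = 120.76
120.76 units^2


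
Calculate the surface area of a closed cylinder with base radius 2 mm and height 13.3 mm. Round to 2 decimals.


Shape: closed cylinder
Radius r = 2 mm, Height h = 13.3 mm
Formula: SA = 2*pi*r^2 + 2*pi*r*h = 2*pi*r*(r + h)
r + h = 15.3
2 * r * (r + h) = 2 * 2 * 15.3 = 61.2
SA = 61.2 * pi
SA = 192.27
192.27 mm^2


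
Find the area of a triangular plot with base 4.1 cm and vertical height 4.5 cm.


Shape: triangle
Base b = 4.1 cm, Height h = 4.5 cm
Formula: A = (1/2) * b * h
A = 0.5 * 4.1 * 4.5
A = 0.5 * 18.45
A = 9.225
9.225 cm^2


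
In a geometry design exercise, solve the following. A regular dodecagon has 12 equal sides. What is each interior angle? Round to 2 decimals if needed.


Shape: regular dodecagon (12 sides)
Formula: interior angle = (n - 2) * 180 / n
(n - 2) = 10
(n - 2) * 180 = 1800
angle = 1800 / 12
angle = 150
150 degrees


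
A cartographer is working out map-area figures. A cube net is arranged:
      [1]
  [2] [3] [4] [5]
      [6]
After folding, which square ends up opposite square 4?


Net: cross layout. Take square 3 as the base (bottom).
Fold the four squares in the horizontal row up around 3: 2 -> left, 4 -> right, 5 wraps to the top.
Fold 1 and 6 up from 3: 1 -> back, 6 -> front.
Opposite pairs are therefore: (1, 6), (2, 4), (3, 5).
Face 4 is opposite face 2.
face 2


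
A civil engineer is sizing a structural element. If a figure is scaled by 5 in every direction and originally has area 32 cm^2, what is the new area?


Linear scale factor k = 5
Original area = 32 cm^2
Rule: under a linear scaling by k, areas scale by k^2.
k^2 = 5^2 = 25
New area = 32 * 25
New area = 800
800 cm^2


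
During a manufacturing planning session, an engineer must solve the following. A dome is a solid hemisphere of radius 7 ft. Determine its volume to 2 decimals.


Shape: hemisphere (half of a sphere)
Radius r = 7 ft
Formula: V = (1/2) * (4/3) * pi * r^3 = (2/3) * pi * r^3
r^3 = 343
(2/3) * 343 = 228.666667
V = 228.666667 * pi
V = 718.38
718.38 ft^3
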